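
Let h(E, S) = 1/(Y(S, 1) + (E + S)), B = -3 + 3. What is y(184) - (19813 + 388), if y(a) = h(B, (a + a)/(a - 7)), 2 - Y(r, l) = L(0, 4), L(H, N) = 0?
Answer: -14584945/722 ≈ -20201.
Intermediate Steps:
B = 0
Y(r, l) = 2 (Y(r, l) = 2 - 1*0 = 2 + 0 = 2)
h(E, S) = 1/(2 + E + S) (h(E, S) = 1/(2 + (E + S)) = 1/(2 + E + S))
y(a) = 1/(2 + 2*a/(-7 + a)) (y(a) = 1/(2 + 0 + (a + a)/(a - 7)) = 1/(2 + 0 + (2*a)/(-7 + a)) = 1/(2 + 0 + 2*a/(-7 + a)) = 1/(2 + 2*a/(-7 + a)))
y(184) - (19813 + 388) = (-7 + 184)/(2*(-7 + 2*184)) - (19813 + 388) = (½)*177/(-7 + 368) - 1*20201 = (½)*177/361 - 20201 = (½)*(1/361)*177 - 20201 = 177/722 - 20201 = -14584945/722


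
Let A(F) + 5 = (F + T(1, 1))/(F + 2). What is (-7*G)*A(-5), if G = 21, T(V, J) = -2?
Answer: 392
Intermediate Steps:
A(F) = -5 + (-2 + F)/(2 + F) (A(F) = -5 + (F - 2)/(F + 2) = -5 + (-2 + F)/(2 + F))
(-7*G)*A(-5) = (-7*21)*(4*(-3 - 1*(-5))/(2 - 5)) = -588*(-3 + 5)/(-3) = -588*(-1)*2/3 = -147*(-8/3) = 392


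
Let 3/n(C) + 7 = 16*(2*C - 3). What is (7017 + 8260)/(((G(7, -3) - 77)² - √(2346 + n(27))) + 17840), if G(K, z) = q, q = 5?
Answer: 284555757232/428852704067 + 106939*√31334997/428852704067 ≈ 0.66492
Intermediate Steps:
G(K, z) = 5
n(C) = 3/(-55 + 32*C) (n(C) = 3/(-7 + 16*(2*C - 3)) = 3/(-7 + 16*(-3 + 2*C)) = 3/(-7 + (-48 + 32*C)) = 3/(-55 + 32*C))
(7017 + 8260)/(((G(7, -3) - 77)² - √(2346 + n(27))) + 17840) = (7017 + 8260)/(((5 - 77)² - √(2346 + 3/(-55 + 32*27))) + 17840) = 15277/(((-72)² - √(2346 + 3/(-55 + 864))) + 17840) = 15277/((5184 - √(2346 + 3/809)) + 17840) = 15277/((5184 - √(1897917/809)) + 17840) = 15277/((5184 - 7*√31334997/809) + 17840) = 15277/(23024 - 7*√31334997/809)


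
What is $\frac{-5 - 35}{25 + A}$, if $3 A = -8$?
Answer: $- \frac{120}{67} \approx -1.791$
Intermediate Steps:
$A = - \frac{8}{3}$ ($A = \frac{1}{3} \left(-8\right) = - \frac{8}{3} \approx -2.6667$)
$\frac{-5 - 35}{25 + A} = \frac{-5 - 35}{25 - \frac{8}{3}} = - \frac{40}{\frac{67}{3}} = \left(-40\right) \frac{3}{67} = - \frac{120}{67}$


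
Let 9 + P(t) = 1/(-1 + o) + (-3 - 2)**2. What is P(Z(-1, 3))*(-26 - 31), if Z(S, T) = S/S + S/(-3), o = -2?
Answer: -893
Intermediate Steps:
Z(S, T) = 1 - S/3 (Z(S, T) = 1 + S*(-1/3) = 1 - S/3)
P(t) = 47/3 (P(t) = -9 + (1/(-1 - 2) + (-3 - 2)**2) = -9 + (1/(-3) + (-5)**2) = -9 + (-1/3 + 25) = -9 + 74/3 = 47/3)
P(Z(-1, 3))*(-26 - 31) = 47*(-26 - 31)/3 = (47/3)*(-57) = -893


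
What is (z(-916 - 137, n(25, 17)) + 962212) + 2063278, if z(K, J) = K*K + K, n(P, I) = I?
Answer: 4133246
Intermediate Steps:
z(K, J) = K + K² (z(K, J) = K² + K = K + K²)
(z(-916 - 137, n(25, 17)) + 962212) + 2063278 = ((-916 - 137)*(1 + (-916 - 137)) + 962212) + 2063278 = (-1053*(1 - 1053) + 962212) + 2063278 = (-1053*(-1052) + 962212) + 2063278 = (1107756 + 962212) + 2063278 = 2069968 + 2063278 = 4133246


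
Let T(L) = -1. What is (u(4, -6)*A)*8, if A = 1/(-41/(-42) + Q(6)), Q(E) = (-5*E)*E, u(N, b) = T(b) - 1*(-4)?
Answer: -1008/7519 ≈ -0.13406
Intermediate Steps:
u(N, b) = 3 (u(N, b) = -1 - 1*(-4) = -1 + 4 = 3)
Q(E) = -5*E**2
A = -42/7519 (A = 1/(-41/(-42) - 5*6**2) = 1/(-41*(-1/42) - 5*36) = 1/(41/42 - 180) = 1/(-7519/42) = -42/7519 ≈ -0.0055858)
(u(4, -6)*A)*8 = (3*(-42/7519))*8 = -126/7519*8 = -1008/7519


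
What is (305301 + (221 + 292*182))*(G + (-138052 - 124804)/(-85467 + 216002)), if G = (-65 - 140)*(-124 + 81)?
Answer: 412610503012554/130535 ≈ 3.1609e+9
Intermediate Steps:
G = 8815 (G = -205*(-43) = 8815)
(305301 + (221 + 292*182))*(G + (-138052 - 124804)/(-85467 + 216002)) = (305301 + (221 + 292*182))*(8815 + (-138052 - 124804)/(-85467 + 216002)) = (305301 + (221 + 53144))*(8815 - 262856/130535) = (305301 + 53365)*(8815 - 262856*1/130535) = 358666*(8815 - 262856/130535) = 358666*(1150403169/130535) = 412610503012554/130535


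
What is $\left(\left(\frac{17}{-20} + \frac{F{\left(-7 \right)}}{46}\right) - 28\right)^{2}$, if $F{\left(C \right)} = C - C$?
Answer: $\frac{332929}{400} \approx 832.32$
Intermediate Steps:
$F{\left(C \right)} = 0$
$\left(\left(\frac{17}{-20} + \frac{F{\left(-7 \right)}}{46}\right) - 28\right)^{2} = \left(\left(\frac{17}{-20} + \frac{0}{46}\right) - 28\right)^{2} = \left(\left(17 \left(- \frac{1}{20}\right) + 0 \cdot \frac{1}{46}\right) - 28\right)^{2} = \left(\left(- \frac{17}{20} + 0\right) - 28\right)^{2} = \left(- \frac{17}{20} - 28\right)^{2} = \left(- \frac{577}{20}\right)^{2} = \frac{332929}{400}$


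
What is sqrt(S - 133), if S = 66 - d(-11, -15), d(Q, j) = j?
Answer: 2*I*sqrt(13) ≈ 7.2111*I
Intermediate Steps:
S = 81 (S = 66 - 1*(-15) = 66 + 15 = 81)
sqrt(S - 133) = sqrt(81 - 133) = sqrt(-52) = 2*I*sqrt(13)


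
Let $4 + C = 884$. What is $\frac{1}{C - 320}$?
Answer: $\frac{1}{560} \approx 0.0017857$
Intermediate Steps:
$C = 880$ ($C = -4 + 884 = 880$)
$\frac{1}{C - 320} = \frac{1}{880 - 320} = \frac{1}{560}$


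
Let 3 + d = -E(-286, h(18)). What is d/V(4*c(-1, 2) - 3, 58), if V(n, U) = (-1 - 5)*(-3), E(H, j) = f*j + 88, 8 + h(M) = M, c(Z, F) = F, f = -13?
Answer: 13/6 ≈ 2.1667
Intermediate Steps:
h(M) = -8 + M
E(H, j) = 88 - 13*j (E(H, j) = -13*j + 88 = 88 - 13*j)
V(n, U) = 18 (V(n, U) = -6*(-3) = 18)
d = 39 (d = -3 - (88 - 13*(-8 + 18)) = -3 - (88 - 13*10) = -3 - (88 - 130) = -3 - 1*(-42) = -3 + 42 = 39)
d/V(4*c(-1, 2) - 3, 58) = 39/18 = 39*(1/18) = 13/6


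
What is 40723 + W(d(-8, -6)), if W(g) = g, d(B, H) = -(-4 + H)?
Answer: 40733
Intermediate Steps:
d(B, H) = 4 - H
40723 + W(d(-8, -6)) = 40723 + (4 - 1*(-6)) = 40723 + (4 + 6) = 40723 + 10 = 40733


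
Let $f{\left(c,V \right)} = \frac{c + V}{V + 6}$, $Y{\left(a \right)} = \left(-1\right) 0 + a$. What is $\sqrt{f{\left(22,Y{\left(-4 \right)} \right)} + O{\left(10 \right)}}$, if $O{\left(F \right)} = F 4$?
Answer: $7$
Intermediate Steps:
$Y{\left(a \right)} = a$ ($Y{\left(a \right)} = 0 + a = a$)
$f{\left(c,V \right)} = \frac{V + c}{6 + V}$
$O{\left(F \right)} = 4 F$
$\sqrt{f{\left(22,Y{\left(-4 \right)} \right)} + O{\left(10 \right)}} = \sqrt{\frac{-4 + 22}{6 - 4} + 4 \cdot 10} = \sqrt{\frac{1}{2} \cdot 18 + 40} = \sqrt{9 + 40} = \sqrt{49} = 7$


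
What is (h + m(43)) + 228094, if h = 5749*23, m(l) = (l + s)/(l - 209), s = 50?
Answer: 59813193/166 ≈ 3.6032e+5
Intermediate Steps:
m(l) = (50 + l)/(-209 + l) (m(l) = (l + 50)/(l - 209) = (50 + l)/(-209 + l))
h = 132227
(h + m(43)) + 228094 = (132227 + (50 + 43)/(-209 + 43)) + 228094 = (132227 + 93/(-166)) + 228094 = (132227 - 1/166*93) + 228094 = (132227 - 93/166) + 228094 = 21949589/166 + 228094 = 59813193/166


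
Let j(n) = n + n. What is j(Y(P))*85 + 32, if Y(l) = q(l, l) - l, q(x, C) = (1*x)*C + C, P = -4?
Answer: 2752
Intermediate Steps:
q(x, C) = C + C*x (q(x, C) = x*C + C = C*x + C = C + C*x)
Y(l) = -l + l*(1 + l) (Y(l) = l*(1 + l) - l = -l + l*(1 + l))
j(n) = 2*n
j(Y(P))*85 + 32 = (2*(-4)**2)*85 + 32 = (2*16)*85 + 32 = 32*85 + 32 = 2720 + 32 = 2752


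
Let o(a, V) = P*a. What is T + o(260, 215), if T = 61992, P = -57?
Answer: 47172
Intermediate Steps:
o(a, V) = -57*a
T + o(260, 215) = 61992 - 57*260 = 61992 - 14820 = 47172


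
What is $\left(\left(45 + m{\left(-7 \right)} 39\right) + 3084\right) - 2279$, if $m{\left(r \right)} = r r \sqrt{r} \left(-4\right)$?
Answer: $850 - 7644 i \sqrt{7} \approx 850.0 - 20224.0 i$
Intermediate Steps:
$m{\left(r \right)} = - 4 r^{\frac{5}{2}}$ ($m{\left(r \right)} = r r^{\frac{3}{2}} \left(-4\right) = r^{\frac{5}{2}} \left(-4\right) = - 4 r^{\frac{5}{2}}$)
$\left(\left(45 + m{\left(-7 \right)} 39\right) + 3084\right) - 2279 = \left(\left(45 + - 4 \left(-7\right)^{\frac{5}{2}} \cdot 39\right) + 3084\right) - 2279 = \left(\left(45 + - 4 \cdot 49 i \sqrt{7} \cdot 39\right) + 3084\right) - 2279 = \left(\left(45 + - 196 i \sqrt{7} \cdot 39\right) + 3084\right) - 2279 = \left(\left(45 - 7644 i \sqrt{7}\right) + 3084\right) - 2279 = \left(3129 - 7644 i \sqrt{7}\right) - 2279 = 850 - 7644 i \sqrt{7}$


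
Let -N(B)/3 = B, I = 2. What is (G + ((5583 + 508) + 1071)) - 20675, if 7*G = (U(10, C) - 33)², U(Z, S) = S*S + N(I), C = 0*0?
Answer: -93070/7 ≈ -13296.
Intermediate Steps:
N(B) = -3*B
C = 0
U(Z, S) = -6 + S² (U(Z, S) = S*S - 3*2 = S² - 6 = -6 + S²)
G = 1521/7 (G = ((-6 + 0²) - 33)²/7 = ((-6 + 0) - 33)²/7 = (-6 - 33)²/7 = (⅐)*(-39)² = (⅐)*1521 = 1521/7 ≈ 217.29)
(G + ((5583 + 508) + 1071)) - 20675 = (1521/7 + ((5583 + 508) + 1071)) - 20675 = (1521/7 + (6091 + 1071)) - 20675 = (1521/7 + 7162) - 20675 = 51655/7 - 20675 = -93070/7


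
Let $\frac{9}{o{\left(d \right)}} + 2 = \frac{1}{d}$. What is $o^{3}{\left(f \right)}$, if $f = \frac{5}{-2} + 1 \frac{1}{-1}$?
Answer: $- \frac{250047}{4096} \approx -61.047$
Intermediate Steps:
$f = - \frac{7}{2}$ ($f = 5 \left(- \frac{1}{2}\right) + 1 \left(-1\right) = - \frac{5}{2} - 1 = - \frac{7}{2} \approx -3.5$)
$o{\left(d \right)} = \frac{9}{-2 + \frac{1}{d}}$
$o^{3}{\left(f \right)} = \left(\left(-9\right) \left(- \frac{7}{2}\right) \frac{1}{-1 + 2 \left(- \frac{7}{2}\right)}\right)^{3} = \left(\left(-9\right) \left(- \frac{7}{2}\right) \frac{1}{-1 - 7}\right)^{3} = \left(\left(-9\right) \left(- \frac{7}{2}\right) \frac{1}{-8}\right)^{3} = \left(\left(-9\right) \left(- \frac{7}{2}\right) \left(- \frac{1}{8}\right)\right)^{3} = \left(- \frac{63}{16}\right)^{3} = - \frac{250047}{4096}$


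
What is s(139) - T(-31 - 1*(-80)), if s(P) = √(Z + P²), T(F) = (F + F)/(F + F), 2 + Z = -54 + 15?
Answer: -1 + 4*√1205 ≈ 137.85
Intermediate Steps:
Z = -41 (Z = -2 + (-54 + 15) = -2 - 39 = -41)
T(F) = 1 (T(F) = (2*F)/((2*F)) = (2*F)*(1/(2*F)) = 1)
s(P) = √(-41 + P²)
s(139) - T(-31 - 1*(-80)) = √(-41 + 139²) - 1*1 = √(-41 + 19321) - 1 = √19280 - 1 = 4*√1205 - 1 = -1 + 4*√1205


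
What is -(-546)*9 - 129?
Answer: 4785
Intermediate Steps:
-(-546)*9 - 129 = -91*(-54) - 129 = 4914 - 129 = 4785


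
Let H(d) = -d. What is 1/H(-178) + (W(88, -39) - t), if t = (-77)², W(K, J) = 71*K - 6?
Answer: 55715/178 ≈ 313.01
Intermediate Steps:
W(K, J) = -6 + 71*K
t = 5929
1/H(-178) + (W(88, -39) - t) = 1/(-1*(-178)) + ((-6 + 71*88) - 1*5929) = 1/178 + ((-6 + 6248) - 5929) = 1/178 + (6242 - 5929) = 1/178 + 313 = 55715/178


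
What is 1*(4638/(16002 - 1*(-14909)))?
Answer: 4638/30911 ≈ 0.15004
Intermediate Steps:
1*(4638/(16002 - 1*(-14909))) = 1*(4638/(16002 + 14909)) = 1*(4638/30911) = 4638/30911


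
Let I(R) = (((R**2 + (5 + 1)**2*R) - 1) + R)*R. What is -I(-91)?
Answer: 447083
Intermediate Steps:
I(R) = R*(-1 + R**2 + 37*R) (I(R) = (((R**2 + 6**2*R) - 1) + R)*R = (((R**2 + 36*R) - 1) + R)*R = ((-1 + R**2 + 36*R) + R)*R = (-1 + R**2 + 37*R)*R = R*(-1 + R**2 + 37*R))
-I(-91) = -(-91)*(-1 + (-91)**2 + 37*(-91)) = -(-91)*(-1 + 8281 - 3367) = -(-91)*4913 = -1*(-447083) = 447083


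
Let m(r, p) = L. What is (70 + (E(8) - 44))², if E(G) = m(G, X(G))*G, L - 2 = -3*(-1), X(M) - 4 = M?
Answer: 4356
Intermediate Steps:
X(M) = 4 + M
L = 5 (L = 2 - 3*(-1) = 2 + 3 = 5)
m(r, p) = 5
E(G) = 5*G
(70 + (E(8) - 44))² = (70 + (5*8 - 44))² = (70 + (40 - 44))² = (70 - 4)² = 66² = 4356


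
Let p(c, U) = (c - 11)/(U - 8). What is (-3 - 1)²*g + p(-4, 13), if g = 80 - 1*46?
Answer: 541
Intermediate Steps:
p(c, U) = (-11 + c)/(-8 + U)
g = 34 (g = 80 - 46 = 34)
(-3 - 1)²*g + p(-4, 13) = (-3 - 1)²*34 + (-11 - 4)/(-8 + 13) = (-4)²*34 - 15/5 = 16*34 + (⅕)*(-15) = 544 - 3 = 541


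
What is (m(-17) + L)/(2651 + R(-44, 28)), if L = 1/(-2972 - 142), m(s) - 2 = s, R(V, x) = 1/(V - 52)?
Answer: -747376/132082905 ≈ -0.0056584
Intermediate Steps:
R(V, x) = 1/(-52 + V)
m(s) = 2 + s
L = -1/3114 (L = 1/(-3114) = -1/3114 ≈ -0.00032113)
(m(-17) + L)/(2651 + R(-44, 28)) = ((2 - 17) - 1/3114)/(2651 + 1/(-52 - 44)) = (-15 - 1/3114)/(2651 + 1/(-96)) = -46711/(3114*(2651 - 1/96)) = -46711/(3114*254495/96) = -46711/3114*96/254495 = -747376/132082905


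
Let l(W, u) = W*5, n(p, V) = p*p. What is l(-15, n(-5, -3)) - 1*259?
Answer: -334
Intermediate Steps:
n(p, V) = p**2
l(W, u) = 5*W
l(-15, n(-5, -3)) - 1*259 = 5*(-15) - 1*259 = -75 - 259 = -334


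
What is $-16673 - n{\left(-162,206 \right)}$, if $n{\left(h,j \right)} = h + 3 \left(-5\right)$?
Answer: $-16496$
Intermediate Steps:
$n{\left(h,j \right)} = -15 + h$ ($n{\left(h,j \right)} = h - 15 = -15 + h$)
$-16673 - n{\left(-162,206 \right)} = -16673 - \left(-15 - 162\right) = -16673 - -177 = -16673 + 177 = -16496$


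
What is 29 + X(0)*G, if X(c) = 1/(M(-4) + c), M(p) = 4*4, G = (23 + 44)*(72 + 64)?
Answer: 1197/2 ≈ 598.50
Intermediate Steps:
G = 9112 (G = 67*136 = 9112)
M(p) = 16
X(c) = 1/(16 + c)
29 + X(0)*G = 29 + 9112/(16 + 0) = 29 + 9112/16 = 29 + (1/16)*9112 = 29 + 1139/2 = 1197/2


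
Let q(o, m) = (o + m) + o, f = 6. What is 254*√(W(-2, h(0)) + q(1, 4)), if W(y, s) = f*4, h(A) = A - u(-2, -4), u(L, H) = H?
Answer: 254*√30 ≈ 1391.2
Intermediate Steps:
h(A) = 4 + A (h(A) = A - 1*(-4) = A + 4 = 4 + A)
W(y, s) = 24 (W(y, s) = 6*4 = 24)
q(o, m) = m + 2*o (q(o, m) = (m + o) + o = m + 2*o)
254*√(W(-2, h(0)) + q(1, 4)) = 254*√(24 + (4 + 2*1)) = 254*√(24 + (4 + 2)) = 254*√(24 + 6) = 254*√30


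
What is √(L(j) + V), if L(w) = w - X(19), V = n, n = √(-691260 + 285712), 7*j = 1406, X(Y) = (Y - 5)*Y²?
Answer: √(-237804 + 98*I*√101387)/7 ≈ 4.5609 + 69.814*I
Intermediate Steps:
X(Y) = Y²*(-5 + Y) (X(Y) = (-5 + Y)*Y² = Y²*(-5 + Y))
j = 1406/7 (j = (⅐)*1406 = 1406/7 ≈ 200.86)
n = 2*I*√101387 (n = √(-405548) = 2*I*√101387 ≈ 636.83*I)
V = 2*I*√101387 ≈ 636.83*I
L(w) = -5054 + w (L(w) = w - 19²*(-5 + 19) = w - 361*14 = w - 1*5054 = w - 5054 = -5054 + w)
√(L(j) + V) = √((-5054 + 1406/7) + 2*I*√101387) = √(-33972/7 + 2*I*√101387)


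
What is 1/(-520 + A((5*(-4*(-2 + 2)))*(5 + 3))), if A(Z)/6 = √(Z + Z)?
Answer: -1/520 ≈ -0.0019231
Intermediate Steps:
A(Z) = 6*√2*√Z (A(Z) = 6*√(Z + Z) = 6*√(2*Z) = 6*(√2*√Z) = 6*√2*√Z)
1/(-520 + A((5*(-4*(-2 + 2)))*(5 + 3))) = 1/(-520 + 6*√2*√((5*(-4*(-2 + 2)))*(5 + 3))) = 1/(-520 + 6*√2*√((5*(-4*0))*8)) = 1/(-520 + 6*√2*√((5*0)*8)) = 1/(-520 + 6*√2*√(0*8)) = 1/(-520 + 6*√2*√0) = 1/(-520 + 6*√2*0) = 1/(-520 + 0) = 1/(-520) = -1/520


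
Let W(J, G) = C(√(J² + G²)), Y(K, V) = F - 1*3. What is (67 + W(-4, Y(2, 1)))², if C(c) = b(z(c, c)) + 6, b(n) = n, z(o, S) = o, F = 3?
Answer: 5929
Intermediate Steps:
Y(K, V) = 0 (Y(K, V) = 3 - 1*3 = 3 - 3 = 0)
C(c) = 6 + c (C(c) = c + 6 = 6 + c)
W(J, G) = 6 + √(G² + J²) (W(J, G) = 6 + √(J² + G²) = 6 + √(G² + J²))
(67 + W(-4, Y(2, 1)))² = (67 + (6 + √(0² + (-4)²)))² = (67 + (6 + √(0 + 16)))² = (67 + (6 + √16))² = (67 + (6 + 4))² = (67 + 10)² = 77² = 5929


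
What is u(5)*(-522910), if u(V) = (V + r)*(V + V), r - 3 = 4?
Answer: -62749200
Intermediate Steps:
r = 7 (r = 3 + 4 = 7)
u(V) = 2*V*(7 + V) (u(V) = (V + 7)*(V + V) = (7 + V)*(2*V) = 2*V*(7 + V))
u(5)*(-522910) = (2*5*(7 + 5))*(-522910) = (2*5*12)*(-522910) = 120*(-522910) = -62749200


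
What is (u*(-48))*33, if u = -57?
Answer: 90288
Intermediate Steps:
(u*(-48))*33 = -57*(-48)*33 = 2736*33 = 90288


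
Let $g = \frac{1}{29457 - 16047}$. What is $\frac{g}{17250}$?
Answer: $\frac{1}{231322500} \approx 4.323 \cdot 10^{-9}$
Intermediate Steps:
$g = \frac{1}{13410} \approx 7.4571 \cdot 10^{-5}$
$\frac{g}{17250} = \frac{1}{13410 \cdot 17250} = \frac{1}{13410} \cdot \frac{1}{17250} = \frac{1}{231322500}$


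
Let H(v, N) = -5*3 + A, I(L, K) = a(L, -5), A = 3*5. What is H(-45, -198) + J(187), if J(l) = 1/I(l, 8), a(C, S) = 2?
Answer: 1/2 ≈ 0.50000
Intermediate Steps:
A = 15
I(L, K) = 2
J(l) = 1/2
H(v, N) = 0 (H(v, N) = -5*3 + 15 = -15 + 15 = 0)
H(-45, -198) + J(187) = 0 + 1/2 = 1/2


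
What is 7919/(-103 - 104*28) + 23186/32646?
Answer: -31436314/16404615 ≈ -1.9163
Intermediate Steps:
7919/(-103 - 104*28) + 23186/32646 = 7919/(-103 - 2912) + 23186*(1/32646) = 7919/(-3015) + 11593/16323 = 7919*(-1/3015) + 11593/16323 = -7919/3015 + 11593/16323 = -31436314/16404615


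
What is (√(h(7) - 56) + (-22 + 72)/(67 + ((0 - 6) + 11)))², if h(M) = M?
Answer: -62879/1296 + 175*I/18 ≈ -48.518 + 9.7222*I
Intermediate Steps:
(√(h(7) - 56) + (-22 + 72)/(67 + ((0 - 6) + 11)))² = (√(7 - 56) + (-22 + 72)/(67 + ((0 - 6) + 11)))² = (√(-49) + 50/(67 + (-6 + 11)))² = (7*I + 50/(67 + 5))² = (7*I + 50/72)² = (7*I + 50*(1/72))² = (7*I + 25/36)² = (25/36 + 7*I)²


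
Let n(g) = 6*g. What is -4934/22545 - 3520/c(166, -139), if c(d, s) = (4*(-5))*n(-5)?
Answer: -137198/22545 ≈ -6.0855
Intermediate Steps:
c(d, s) = 600 (c(d, s) = (4*(-5))*(6*(-5)) = -20*(-30) = 600)
-4934/22545 - 3520/c(166, -139) = -4934/22545 - 3520/600 = -4934*1/22545 - 3520*1/600 = -4934/22545 - 88/15 = -137198/22545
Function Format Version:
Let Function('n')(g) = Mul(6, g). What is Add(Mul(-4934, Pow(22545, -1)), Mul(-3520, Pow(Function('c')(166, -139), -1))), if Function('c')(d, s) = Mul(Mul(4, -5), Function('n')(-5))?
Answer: Rational(-137198, 22545) ≈ -6.0855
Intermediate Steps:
Function('c')(d, s) = 600 (Function('c')(d, s) = Mul(Mul(4, -5), Mul(6, -5)) = Mul(-20, -30) = 600)
Add(Mul(-4934, Pow(22545, -1)), Mul(-3520, Pow(Function('c')(166, -139), -1))) = Add(Mul(-4934, Pow(22545, -1)), Mul(-3520, Pow(600, -1))) = Add(Mul(-4934, Rational(1, 22545)), Mul(-3520, Rational(1, 600))) = Add(Rational(-4934, 22545), Rational(-88, 15)) = Rational(-137198, 22545)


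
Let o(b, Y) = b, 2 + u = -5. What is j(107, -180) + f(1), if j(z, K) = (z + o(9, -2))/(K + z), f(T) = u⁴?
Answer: 175157/73 ≈ 2399.4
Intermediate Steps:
u = -7 (u = -2 - 5 = -7)
f(T) = 2401 (f(T) = (-7)⁴ = 2401)
j(z, K) = (9 + z)/(K + z) (j(z, K) = (z + 9)/(K + z) = (9 + z)/(K + z))
j(107, -180) + f(1) = (9 + 107)/(-180 + 107) + 2401 = 116/(-73) + 2401 = -1/73*116 + 2401 = -116/73 + 2401 = 175157/73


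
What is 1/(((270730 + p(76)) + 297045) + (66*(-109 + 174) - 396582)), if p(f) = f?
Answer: 1/175559 ≈ 5.6961e-6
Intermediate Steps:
1/(((270730 + p(76)) + 297045) + (66*(-109 + 174) - 396582)) = 1/(((270730 + 76) + 297045) + (66*(-109 + 174) - 396582)) = 1/((270806 + 297045) + (66*65 - 396582)) = 1/(567851 + (4290 - 396582)) = 1/(567851 - 392292) = 1/175559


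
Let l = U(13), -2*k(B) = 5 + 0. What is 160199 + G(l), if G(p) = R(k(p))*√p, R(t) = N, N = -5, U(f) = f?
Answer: 160199 - 5*√13 ≈ 1.6018e+5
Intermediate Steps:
k(B) = -5/2 (k(B) = -(5 + 0)/2 = -½*5 = -5/2)
R(t) = -5
l = 13
G(p) = -5*√p
160199 + G(l) = 160199 - 5*√13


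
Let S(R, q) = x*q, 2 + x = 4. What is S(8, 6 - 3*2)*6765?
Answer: 0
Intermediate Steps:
x = 2 (x = -2 + 4 = 2)
S(R, q) = 2*q
S(8, 6 - 3*2)*6765 = (2*(6 - 3*2))*6765 = (2*(6 - 6))*6765 = (2*0)*6765 = 0*6765 = 0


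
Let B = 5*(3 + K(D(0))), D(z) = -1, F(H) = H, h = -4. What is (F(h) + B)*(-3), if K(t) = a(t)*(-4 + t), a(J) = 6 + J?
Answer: 342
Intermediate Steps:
K(t) = (-4 + t)*(6 + t) (K(t) = (6 + t)*(-4 + t) = (-4 + t)*(6 + t))
B = -110 (B = 5*(3 + (-4 - 1)*(6 - 1)) = 5*(3 - 5*5) = 5*(3 - 25) = 5*(-22) = -110)
(F(h) + B)*(-3) = (-4 - 110)*(-3) = -114*(-3) = 342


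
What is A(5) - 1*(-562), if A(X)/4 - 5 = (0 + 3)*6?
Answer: 654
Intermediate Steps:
A(X) = 92 (A(X) = 20 + 4*((0 + 3)*6) = 20 + 4*(3*6) = 20 + 4*18 = 20 + 72 = 92)
A(5) - 1*(-562) = 92 - 1*(-562) = 92 + 562 = 654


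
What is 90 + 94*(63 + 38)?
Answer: 9584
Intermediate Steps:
90 + 94*(63 + 38) = 90 + 94*101 = 90 + 9494 = 9584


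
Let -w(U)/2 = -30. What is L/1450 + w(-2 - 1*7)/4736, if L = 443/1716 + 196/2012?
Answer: 2392106749/185231560800 ≈ 0.012914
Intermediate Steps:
L = 306913/863148 (L = 443*(1/1716) + 196*(1/2012) = 443/1716 + 49/503 = 306913/863148 ≈ 0.35557)
w(U) = 60 (w(U) = -2*(-30) = 60)
L/1450 + w(-2 - 1*7)/4736 = (306913/863148)/1450 + 60/4736 = (306913/863148)*(1/1450) + 60*(1/4736) = 306913/1251564600 + 15/1184 = 2392106749/185231560800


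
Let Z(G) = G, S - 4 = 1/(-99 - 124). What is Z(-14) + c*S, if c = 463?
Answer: 409411/223 ≈ 1835.9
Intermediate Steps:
S = 891/223 (S = 4 + 1/(-99 - 124) = 4 + 1/(-223) = 4 - 1/223 = 891/223 ≈ 3.9955)
Z(-14) + c*S = -14 + 463*(891/223) = -14 + 412533/223 = 409411/223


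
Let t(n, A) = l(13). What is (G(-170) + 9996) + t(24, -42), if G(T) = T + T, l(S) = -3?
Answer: 9653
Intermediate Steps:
t(n, A) = -3
G(T) = 2*T
(G(-170) + 9996) + t(24, -42) = (2*(-170) + 9996) - 3 = (-340 + 9996) - 3 = 9656 - 3 = 9653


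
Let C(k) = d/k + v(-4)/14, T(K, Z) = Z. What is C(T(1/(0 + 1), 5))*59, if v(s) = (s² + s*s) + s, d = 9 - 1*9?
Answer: 118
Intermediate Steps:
d = 0 (d = 9 - 9 = 0)
v(s) = s + 2*s² (v(s) = (s² + s²) + s = 2*s² + s = s + 2*s²)
C(k) = 2 (C(k) = 0/k - 4*(1 + 2*(-4))/14 = 0 - 4*(1 - 8)*(1/14) = 0 - 4*(-7)*(1/14) = 0 + 28*(1/14) = 0 + 2 = 2)
C(T(1/(0 + 1), 5))*59 = 2*59 = 118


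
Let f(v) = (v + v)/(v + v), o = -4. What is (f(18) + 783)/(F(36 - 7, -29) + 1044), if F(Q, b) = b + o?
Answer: 784/1011 ≈ 0.77547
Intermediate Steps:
F(Q, b) = -4 + b (F(Q, b) = b - 4 = -4 + b)
f(v) = 1 (f(v) = (2*v)/((2*v)) = (2*v)*(1/(2*v)) = 1)
(f(18) + 783)/(F(36 - 7, -29) + 1044) = (1 + 783)/((-4 - 29) + 1044) = 784/(-33 + 1044) = 784/1011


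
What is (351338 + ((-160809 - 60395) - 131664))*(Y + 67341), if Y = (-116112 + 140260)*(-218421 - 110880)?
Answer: 12166396606710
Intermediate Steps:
Y = -7951960548 (Y = 24148*(-329301) = -7951960548)
(351338 + ((-160809 - 60395) - 131664))*(Y + 67341) = (351338 + ((-160809 - 60395) - 131664))*(-7951960548 + 67341) = (351338 + (-221204 - 131664))*(-7951893207) = (351338 - 352868)*(-7951893207) = -1530*(-7951893207) = 12166396606710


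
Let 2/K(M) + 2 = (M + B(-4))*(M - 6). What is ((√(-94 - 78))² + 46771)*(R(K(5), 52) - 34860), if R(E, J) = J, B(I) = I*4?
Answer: -1622017992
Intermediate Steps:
B(I) = 4*I
K(M) = 2/(-2 + (-16 + M)*(-6 + M)) (K(M) = 2/(-2 + (M + 4*(-4))*(M - 6)) = 2/(-2 + (M - 16)*(-6 + M)) = 2/(-2 + (-16 + M)*(-6 + M)))
((√(-94 - 78))² + 46771)*(R(K(5), 52) - 34860) = ((√(-94 - 78))² + 46771)*(52 - 34860) = ((√(-172))² + 46771)*(-34808) = ((2*I*√43)² + 46771)*(-34808) = (-172 + 46771)*(-34808) = 46599*(-34808) = -1622017992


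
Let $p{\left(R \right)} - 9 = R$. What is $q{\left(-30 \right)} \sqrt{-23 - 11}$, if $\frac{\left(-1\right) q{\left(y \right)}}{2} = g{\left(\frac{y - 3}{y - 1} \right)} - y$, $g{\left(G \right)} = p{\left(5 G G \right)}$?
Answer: $- \frac{85848 i \sqrt{34}}{961} \approx - 520.89 i$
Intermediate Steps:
$p{\left(R \right)} = 9 + R$
$g{\left(G \right)} = 9 + 5 G^{2}$ ($g{\left(G \right)} = 9 + 5 G G = 9 + 5 G^{2}$)
$q{\left(y \right)} = -18 + 2 y - \frac{10 \left(-3 + y\right)^{2}}{\left(-1 + y\right)^{2}}$ ($q{\left(y \right)} = - 2 \left(\left(9 + 5 \left(\frac{y - 3}{y - 1}\right)^{2}\right) - y\right) = - 2 \left(\left(9 + 5 \left(\frac{-3 + y}{-1 + y}\right)^{2}\right) - y\right) = - 2 \left(\left(9 + 5 \frac{\left(-3 + y\right)^{2}}{\left(-1 + y\right)^{2}}\right) - y\right) = - 2 \left(\left(9 + \frac{5 \left(-3 + y\right)^{2}}{\left(-1 + y\right)^{2}}\right) - y\right) = - 2 \left(9 - y + \frac{5 \left(-3 + y\right)^{2}}{\left(-1 + y\right)^{2}}\right) = -18 + 2 y - \frac{10 \left(-3 + y\right)^{2}}{\left(-1 + y\right)^{2}}$)
$q{\left(-30 \right)} \sqrt{-23 - 11} = \frac{2 \left(-54 + \left(-30\right)^{3} - 16 \left(-30\right)^{2} + 49 \left(-30\right)\right)}{1 + \left(-30\right)^{2} - -60} \sqrt{-23 - 11} = \frac{2 \left(-54 - 27000 - 14400 - 1470\right)}{1 + 900 + 60} \sqrt{-34} = \frac{2 \left(-54 - 27000 - 14400 - 1470\right)}{961} i \sqrt{34} = 2 \cdot \frac{1}{961} \left(-42924\right) i \sqrt{34} = - \frac{85848 i \sqrt{34}}{961}$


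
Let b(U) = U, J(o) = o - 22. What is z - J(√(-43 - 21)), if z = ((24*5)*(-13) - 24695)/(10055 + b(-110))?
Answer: 38507/1989 - 8*I ≈ 19.36 - 8.0*I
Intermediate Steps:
J(o) = -22 + o
z = -5251/1989 (z = ((24*5)*(-13) - 24695)/(10055 - 110) = (120*(-13) - 24695)/9945 = (-1560 - 24695)*(1/9945) = -26255*1/9945 = -5251/1989 ≈ -2.6400)
z - J(√(-43 - 21)) = -5251/1989 - (-22 + √(-43 - 21)) = -5251/1989 - (-22 + √(-64)) = -5251/1989 - (-22 + 8*I) = -5251/1989 + (22 - 8*I) = 38507/1989 - 8*I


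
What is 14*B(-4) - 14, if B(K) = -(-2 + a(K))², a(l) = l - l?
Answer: -70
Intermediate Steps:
a(l) = 0
B(K) = -4 (B(K) = -(-2 + 0)² = -1*(-2)² = -1*4 = -4)
14*B(-4) - 14 = 14*(-4) - 14 = -56 - 14 = -70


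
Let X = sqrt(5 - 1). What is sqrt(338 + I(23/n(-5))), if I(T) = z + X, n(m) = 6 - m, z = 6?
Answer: sqrt(346) ≈ 18.601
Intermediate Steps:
X = 2 (X = sqrt(4) = 2)
I(T) = 8 (I(T) = 6 + 2 = 8)
sqrt(338 + I(23/n(-5))) = sqrt(338 + 8) = sqrt(346)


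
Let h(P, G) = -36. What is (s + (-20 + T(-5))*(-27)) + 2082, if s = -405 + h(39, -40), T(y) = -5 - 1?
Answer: 2343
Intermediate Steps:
T(y) = -6
s = -441 (s = -405 - 36 = -441)
(s + (-20 + T(-5))*(-27)) + 2082 = (-441 + (-20 - 6)*(-27)) + 2082 = (-441 - 26*(-27)) + 2082 = (-441 + 702) + 2082 = 261 + 2082 = 2343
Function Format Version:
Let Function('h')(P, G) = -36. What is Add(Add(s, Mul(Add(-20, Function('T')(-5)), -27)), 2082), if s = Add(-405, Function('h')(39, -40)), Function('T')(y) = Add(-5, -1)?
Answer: 2343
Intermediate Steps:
Function('T')(y) = -6
s = -441 (s = Add(-405, -36) = -441)
Add(Add(s, Mul(Add(-20, Function('T')(-5)), -27)), 2082) = Add(Add(-441, Mul(Add(-20, -6), -27)), 2082) = Add(Add(-441, Mul(-26, -27)), 2082) = Add(Add(-441, 702), 2082) = Add(261, 2082) = 2343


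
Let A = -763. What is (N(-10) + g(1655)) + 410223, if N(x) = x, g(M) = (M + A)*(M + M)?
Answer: 3362733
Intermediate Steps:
g(M) = 2*M*(-763 + M) (g(M) = (M - 763)*(M + M) = (-763 + M)*(2*M) = 2*M*(-763 + M))
(N(-10) + g(1655)) + 410223 = (-10 + 2*1655*(-763 + 1655)) + 410223 = (-10 + 2*1655*892) + 410223 = (-10 + 2952520) + 410223 = 2952510 + 410223 = 3362733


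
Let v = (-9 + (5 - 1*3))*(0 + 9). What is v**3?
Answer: -250047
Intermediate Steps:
v = -63 (v = (-9 + (5 - 3))*9 = (-9 + 2)*9 = -7*9 = -63)
v**3 = (-63)**3 = -250047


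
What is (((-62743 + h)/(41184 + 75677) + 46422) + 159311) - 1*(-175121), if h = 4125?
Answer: 44506920676/116861 ≈ 3.8085e+5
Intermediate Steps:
(((-62743 + h)/(41184 + 75677) + 46422) + 159311) - 1*(-175121) = (((-62743 + 4125)/(41184 + 75677) + 46422) + 159311) - 1*(-175121) = ((-58618/116861 + 46422) + 159311) + 175121 = (5424862724/116861 + 159311) + 175121 = 24042105495/116861 + 175121 = 44506920676/116861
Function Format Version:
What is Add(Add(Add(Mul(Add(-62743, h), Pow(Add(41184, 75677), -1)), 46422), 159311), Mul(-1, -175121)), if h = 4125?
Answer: Rational(44506920676, 116861) ≈ 3.8085e+5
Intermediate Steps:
Add(Add(Add(Mul(Add(-62743, h), Pow(Add(41184, 75677), -1)), 46422), 159311), Mul(-1, -175121)) = Add(Add(Add(Mul(Add(-62743, 4125), Pow(Add(41184, 75677), -1)), 46422), 159311), Mul(-1, -175121)) = Add(Add(Add(Mul(-58618, Pow(116861, -1)), 46422), 159311), 175121) = Add(Add(Add(Mul(-58618, Rational(1, 116861)), 46422), 159311), 175121) = Add(Add(Add(Rational(-58618, 116861), 46422), 159311), 175121) = Add(Add(Rational(5424862724, 116861), 159311), 175121) = Add(Rational(24042105495, 116861), 175121) = Rational(44506920676, 116861)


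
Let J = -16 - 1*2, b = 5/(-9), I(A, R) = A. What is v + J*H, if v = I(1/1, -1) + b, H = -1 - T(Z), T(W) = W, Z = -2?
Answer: -158/9 ≈ -17.556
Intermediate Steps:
b = -5/9 (b = 5*(-⅑) = -5/9 ≈ -0.55556)
H = 1 (H = -1 - 1*(-2) = -1 + 2 = 1)
v = 4/9 (v = 1/1 - 5/9 = 1 - 5/9 = 4/9 ≈ 0.44444)
J = -18 (J = -16 - 2 = -18)
v + J*H = 4/9 - 18*1 = 4/9 - 18 = -158/9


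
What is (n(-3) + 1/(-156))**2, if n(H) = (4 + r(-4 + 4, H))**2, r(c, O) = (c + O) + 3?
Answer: 6225025/24336 ≈ 255.79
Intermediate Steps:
r(c, O) = 3 + O + c (r(c, O) = (O + c) + 3 = 3 + O + c)
n(H) = (7 + H)**2 (n(H) = (4 + (3 + H + (-4 + 4)))**2 = (4 + (3 + H + 0))**2 = (4 + (3 + H))**2 = (7 + H)**2)
(n(-3) + 1/(-156))**2 = ((7 - 3)**2 + 1/(-156))**2 = (4**2 - 1/156)**2 = (16 - 1/156)**2 = (2495/156)**2 = 6225025/24336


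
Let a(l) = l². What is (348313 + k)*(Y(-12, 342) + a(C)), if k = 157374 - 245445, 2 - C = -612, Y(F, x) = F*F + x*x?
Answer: 128586613168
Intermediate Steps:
Y(F, x) = F² + x²
C = 614 (C = 2 - 1*(-612) = 2 + 612 = 614)
k = -88071
(348313 + k)*(Y(-12, 342) + a(C)) = (348313 - 88071)*(((-12)² + 342²) + 614²) = 260242*((144 + 116964) + 376996) = 260242*(117108 + 376996) = 260242*494104 = 128586613168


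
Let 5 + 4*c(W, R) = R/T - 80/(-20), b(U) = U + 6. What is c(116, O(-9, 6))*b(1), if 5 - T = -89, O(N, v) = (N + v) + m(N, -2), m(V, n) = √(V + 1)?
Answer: -679/376 + 7*I*√2/188 ≈ -1.8059 + 0.052657*I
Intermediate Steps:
b(U) = 6 + U
m(V, n) = √(1 + V)
O(N, v) = N + v + √(1 + N) (O(N, v) = (N + v) + √(1 + N) = N + v + √(1 + N))
T = 94 (T = 5 - 1*(-89) = 5 + 89 = 94)
c(W, R) = -¼ + R/376 (c(W, R) = -5/4 + (R/94 - 80/(-20))/4 = -5/4 + (R*(1/94) - 80*(-1/20))/4 = -5/4 + (R/94 + 4)/4 = -5/4 + (4 + R/94)/4 = -5/4 + (1 + R/376) = -¼ + R/376)
c(116, O(-9, 6))*b(1) = (-¼ + (-9 + 6 + √(1 - 9))/376)*(6 + 1) = (-¼ + (-9 + 6 + √(-8))/376)*7 = (-¼ + (-9 + 6 + 2*I*√2)/376)*7 = (-¼ + (-3 + 2*I*√2)/376)*7 = (-¼ + (-3/376 + I*√2/188))*7 = (-97/376 + I*√2/188)*7 = -679/376 + 7*I*√2/188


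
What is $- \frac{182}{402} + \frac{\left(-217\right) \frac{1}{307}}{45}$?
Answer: $- \frac{433594}{925605} \approx -0.46844$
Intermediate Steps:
$- \frac{182}{402} + \frac{\left(-217\right) \frac{1}{307}}{45} = \left(-182\right) \frac{1}{402} + \left(-217\right) \frac{1}{307} \cdot \frac{1}{45} = - \frac{91}{201} - \frac{217}{13815} = - \frac{433594}{925605}$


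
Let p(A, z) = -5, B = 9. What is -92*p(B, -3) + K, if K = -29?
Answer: 431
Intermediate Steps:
-92*p(B, -3) + K = -92*(-5) - 29 = 460 - 29 = 431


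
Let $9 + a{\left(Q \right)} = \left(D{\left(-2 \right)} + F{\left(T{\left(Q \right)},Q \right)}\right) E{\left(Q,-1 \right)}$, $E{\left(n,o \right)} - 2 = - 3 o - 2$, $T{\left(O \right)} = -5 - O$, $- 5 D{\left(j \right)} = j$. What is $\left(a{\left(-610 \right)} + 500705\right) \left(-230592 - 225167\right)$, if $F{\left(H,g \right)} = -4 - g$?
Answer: $- \frac{1145129125184}{5} \approx -2.2903 \cdot 10^{11}$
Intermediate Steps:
$D{\left(j \right)} = - \frac{j}{5}$
$E{\left(n,o \right)} = - 3 o$ ($E{\left(n,o \right)} = 2 - \left(2 + 3 o\right) = - 3 o$)
$a{\left(Q \right)} = - \frac{99}{5} - 3 Q$ ($a{\left(Q \right)} = -9 + \left(\left(- \frac{1}{5}\right) \left(-2\right) - \left(4 + Q\right)\right) \left(\left(-3\right) \left(-1\right)\right) = -9 + \left(\frac{2}{5} - \left(4 + Q\right)\right) 3 = -9 + \left(- \frac{18}{5} - Q\right) 3 = -9 - \left(\frac{54}{5} + 3 Q\right) = - \frac{99}{5} - 3 Q$)
$\left(a{\left(-610 \right)} + 500705\right) \left(-230592 - 225167\right) = \left(\left(- \frac{99}{5} - -1830\right) + 500705\right) \left(-230592 - 225167\right) = \left(\left(- \frac{99}{5} + 1830\right) + 500705\right) \left(-455759\right) = \left(\frac{9051}{5} + 500705\right) \left(-455759\right) = \frac{2512576}{5} \left(-455759\right) = - \frac{1145129125184}{5}$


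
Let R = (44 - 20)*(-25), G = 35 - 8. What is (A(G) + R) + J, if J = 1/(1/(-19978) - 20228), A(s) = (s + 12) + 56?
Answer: -204078087403/404114985 ≈ -505.00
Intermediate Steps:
G = 27
A(s) = 68 + s (A(s) = (12 + s) + 56 = 68 + s)
R = -600 (R = 24*(-25) = -600)
J = -19978/404114985 (J = 1/(-1/19978 - 20228) = 1/(-404114985/19978) = -19978/404114985 ≈ -4.9436e-5)
(A(G) + R) + J = ((68 + 27) - 600) - 19978/404114985 = (95 - 600) - 19978/404114985 = -505 - 19978/404114985 = -204078087403/404114985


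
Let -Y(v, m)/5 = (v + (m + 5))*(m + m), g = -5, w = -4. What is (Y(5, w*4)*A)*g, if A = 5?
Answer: 24000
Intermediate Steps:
Y(v, m) = -10*m*(5 + m + v) (Y(v, m) = -5*(v + (m + 5))*(m + m) = -5*(v + (5 + m))*2*m = -5*(5 + m + v)*2*m = -10*m*(5 + m + v))
(Y(5, w*4)*A)*g = (-10*(-4*4)*(5 - 4*4 + 5)*5)*(-5) = (-10*(-16)*(5 - 16 + 5)*5)*(-5) = (-10*(-16)*(-6)*5)*(-5) = -960*5*(-5) = -4800*(-5) = 24000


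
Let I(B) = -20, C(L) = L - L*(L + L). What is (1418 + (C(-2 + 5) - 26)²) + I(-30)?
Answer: 3079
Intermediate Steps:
C(L) = L - 2*L² (C(L) = L - L*2*L = L - 2*L²)
(1418 + (C(-2 + 5) - 26)²) + I(-30) = (1418 + ((-2 + 5)*(1 - 2*(-2 + 5)) - 26)²) - 20 = (1418 + (3*(1 - 2*3) - 26)²) - 20 = (1418 + (3*(1 - 6) - 26)²) - 20 = (1418 + (3*(-5) - 26)²) - 20 = (1418 + (-15 - 26)²) - 20 = (1418 + (-41)²) - 20 = (1418 + 1681) - 20 = 3099 - 20 = 3079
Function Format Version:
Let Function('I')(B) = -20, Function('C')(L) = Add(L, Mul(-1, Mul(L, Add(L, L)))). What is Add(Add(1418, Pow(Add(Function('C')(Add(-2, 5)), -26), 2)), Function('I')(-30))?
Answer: 3079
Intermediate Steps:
Function('C')(L) = Add(L, Mul(-2, Pow(L, 2))) (Function('C')(L) = Add(L, Mul(-1, Mul(L, Mul(2, L)))) = Add(L, Mul(-1, Mul(2, Pow(L, 2)))) = Add(L, Mul(-2, Pow(L, 2))))
Add(Add(1418, Pow(Add(Function('C')(Add(-2, 5)), -26), 2)), Function('I')(-30)) = Add(Add(1418, Pow(Add(Mul(Add(-2, 5), Add(1, Mul(-2, Add(-2, 5)))), -26), 2)), -20) = Add(Add(1418, Pow(Add(Mul(3, Add(1, Mul(-2, 3))), -26), 2)), -20) = Add(Add(1418, Pow(Add(Mul(3, Add(1, -6)), -26), 2)), -20) = Add(Add(1418, Pow(Add(Mul(3, -5), -26), 2)), -20) = Add(Add(1418, Pow(Add(-15, -26), 2)), -20) = Add(Add(1418, Pow(-41, 2)), -20) = Add(Add(1418, 1681), -20) = Add(3099, -20) = 3079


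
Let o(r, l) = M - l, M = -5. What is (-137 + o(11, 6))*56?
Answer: -8288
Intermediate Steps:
o(r, l) = -5 - l
(-137 + o(11, 6))*56 = (-137 + (-5 - 1*6))*56 = (-137 + (-5 - 6))*56 = (-137 - 11)*56 = -148*56 = -8288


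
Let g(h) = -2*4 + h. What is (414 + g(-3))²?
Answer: 162409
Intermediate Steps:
g(h) = -8 + h
(414 + g(-3))² = (414 + (-8 - 3))² = (414 - 11)² = 403² = 162409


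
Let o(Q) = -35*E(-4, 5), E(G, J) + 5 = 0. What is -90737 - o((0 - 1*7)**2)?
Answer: -90912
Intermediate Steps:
E(G, J) = -5 (E(G, J) = -5 + 0 = -5)
o(Q) = 175 (o(Q) = -35*(-5) = 175)
-90737 - o((0 - 1*7)**2) = -90737 - 1*175 = -90737 - 175 = -90912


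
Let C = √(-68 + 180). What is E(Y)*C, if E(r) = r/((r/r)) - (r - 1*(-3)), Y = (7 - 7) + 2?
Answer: -12*√7 ≈ -31.749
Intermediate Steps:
C = 4*√7 (C = √112 = 4*√7 ≈ 10.583)
Y = 2 (Y = 0 + 2 = 2)
E(r) = -3 (E(r) = r/1 - (r + 3) = r*1 - (3 + r) = r + (-3 - r) = -3)
E(Y)*C = -12*√7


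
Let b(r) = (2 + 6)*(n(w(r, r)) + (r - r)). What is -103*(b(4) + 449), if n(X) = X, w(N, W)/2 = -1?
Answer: -44599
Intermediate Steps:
w(N, W) = -2 (w(N, W) = 2*(-1) = -2)
b(r) = -16 (b(r) = (2 + 6)*(-2 + (r - r)) = 8*(-2 + 0) = 8*(-2) = -16)
-103*(b(4) + 449) = -103*(-16 + 449) = -103*433 = -44599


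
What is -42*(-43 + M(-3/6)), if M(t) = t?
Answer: 1827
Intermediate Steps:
-42*(-43 + M(-3/6)) = -42*(-43 - 3/6) = -42*(-43 - 3*⅙) = -42*(-43 - ½) = -42*(-87/2) = 1827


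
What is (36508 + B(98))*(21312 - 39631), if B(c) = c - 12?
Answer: -670365486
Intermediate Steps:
B(c) = -12 + c
(36508 + B(98))*(21312 - 39631) = (36508 + (-12 + 98))*(21312 - 39631) = (36508 + 86)*(-18319) = 36594*(-18319) = -670365486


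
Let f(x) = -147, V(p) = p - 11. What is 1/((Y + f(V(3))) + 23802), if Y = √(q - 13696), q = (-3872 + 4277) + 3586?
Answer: 1577/37304582 - I*√9705/559568730 ≈ 4.2274e-5 - 1.7605e-7*I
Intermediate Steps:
V(p) = -11 + p
q = 3991 (q = 405 + 3586 = 3991)
Y = I*√9705 (Y = √(3991 - 13696) = √(-9705) = I*√9705 ≈ 98.514*I)
1/((Y + f(V(3))) + 23802) = 1/((I*√9705 - 147) + 23802) = 1/((-147 + I*√9705) + 23802) = 1/(23655 + I*√9705)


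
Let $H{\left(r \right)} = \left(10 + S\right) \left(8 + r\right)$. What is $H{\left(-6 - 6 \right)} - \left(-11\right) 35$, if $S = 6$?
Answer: $321$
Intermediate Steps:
$H{\left(r \right)} = 128 + 16 r$ ($H{\left(r \right)} = \left(10 + 6\right) \left(8 + r\right) = 16 \left(8 + r\right) = 128 + 16 r$)
$H{\left(-6 - 6 \right)} - \left(-11\right) 35 = \left(128 + 16 \left(-6 - 6\right)\right) - \left(-11\right) 35 = \left(128 + 16 \left(-12\right)\right) - -385 = \left(128 - 192\right) + 385 = -64 + 385 = 321$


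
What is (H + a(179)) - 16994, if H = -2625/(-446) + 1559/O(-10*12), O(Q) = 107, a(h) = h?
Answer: -801469241/47722 ≈ -16795.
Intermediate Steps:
H = 976189/47722 (H = -2625/(-446) + 1559/107 = -2625*(-1/446) + 1559*(1/107) = 2625/446 + 1559/107 = 976189/47722 ≈ 20.456)
(H + a(179)) - 16994 = (976189/47722 + 179) - 16994 = 9518427/47722 - 16994 = -801469241/47722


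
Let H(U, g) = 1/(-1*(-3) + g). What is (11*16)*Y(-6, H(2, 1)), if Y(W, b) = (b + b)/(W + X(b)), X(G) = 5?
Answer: -88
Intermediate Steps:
H(U, g) = 1/(3 + g)
Y(W, b) = 2*b/(5 + W) (Y(W, b) = (b + b)/(W + 5) = (2*b)/(5 + W) = 2*b/(5 + W))
(11*16)*Y(-6, H(2, 1)) = (11*16)*(2/((3 + 1)*(5 - 6))) = 176*(2/(4*(-1))) = 176*(2*(¼)*(-1)) = 176*(-½) = -88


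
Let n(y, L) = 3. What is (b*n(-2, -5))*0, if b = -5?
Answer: 0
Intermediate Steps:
(b*n(-2, -5))*0 = -5*3*0 = -15*0 = 0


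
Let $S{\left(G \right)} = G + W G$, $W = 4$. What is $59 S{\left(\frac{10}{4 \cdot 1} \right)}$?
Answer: $\frac{1475}{2} \approx 737.5$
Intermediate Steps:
$S{\left(G \right)} = 5 G$ ($S{\left(G \right)} = G + 4 G = 5 G$)
$59 S{\left(\frac{10}{4 \cdot 1} \right)} = 59 \cdot 5 \frac{10}{4 \cdot 1} = 59 \cdot 5 \cdot \frac{10}{4} = 59 \cdot 5 \cdot 10 \cdot \frac{1}{4} = 59 \cdot 5 \cdot \frac{5}{2} = 59 \cdot \frac{25}{2} = \frac{1475}{2}$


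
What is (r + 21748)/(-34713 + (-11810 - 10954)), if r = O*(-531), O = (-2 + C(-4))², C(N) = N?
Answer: -376/8211 ≈ -0.045792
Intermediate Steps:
O = 36 (O = (-2 - 4)² = (-6)² = 36)
r = -19116 (r = 36*(-531) = -19116)
(r + 21748)/(-34713 + (-11810 - 10954)) = (-19116 + 21748)/(-34713 + (-11810 - 10954)) = 2632/(-34713 - 22764) = 2632/(-57477) = 2632*(-1/57477) = -376/8211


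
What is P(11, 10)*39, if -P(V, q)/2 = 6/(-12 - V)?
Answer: 468/23 ≈ 20.348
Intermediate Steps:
P(V, q) = -12/(-12 - V)
P(11, 10)*39 = (12/(12 + 11))*39 = (12/23)*39 = 468/23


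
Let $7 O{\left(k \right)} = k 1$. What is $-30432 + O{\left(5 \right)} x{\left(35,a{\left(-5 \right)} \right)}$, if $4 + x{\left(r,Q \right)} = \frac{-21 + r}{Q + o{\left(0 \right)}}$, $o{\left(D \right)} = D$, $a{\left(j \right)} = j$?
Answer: $- \frac{213058}{7} \approx -30437.0$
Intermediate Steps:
$O{\left(k \right)} = \frac{k}{7}$ ($O{\left(k \right)} = \frac{k 1}{7} = \frac{k}{7}$)
$x{\left(r,Q \right)} = -4 + \frac{-21 + r}{Q}$ ($x{\left(r,Q \right)} = -4 + \frac{-21 + r}{Q + 0} = -4 + \frac{-21 + r}{Q}$)
$-30432 + O{\left(5 \right)} x{\left(35,a{\left(-5 \right)} \right)} = -30432 + \frac{1}{7} \cdot 5 \frac{-21 + 35 - -20}{-5} = -30432 + \frac{5 \left(- \frac{-21 + 35 + 20}{5}\right)}{7} = -30432 + \frac{5 \left(\left(- \frac{1}{5}\right) 34\right)}{7} = -30432 + \frac{5}{7} \left(- \frac{34}{5}\right) = -30432 - \frac{34}{7} = - \frac{213058}{7}$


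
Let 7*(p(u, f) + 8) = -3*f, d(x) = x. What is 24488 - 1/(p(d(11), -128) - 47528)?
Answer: 8139027591/332368 ≈ 24488.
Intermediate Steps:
p(u, f) = -8 - 3*f/7 (p(u, f) = -8 + (-3*f)/7 = -8 - 3*f/7)
24488 - 1/(p(d(11), -128) - 47528) = 24488 - 1/((-8 - 3/7*(-128)) - 47528) = 24488 - 1/((-8 + 384/7) - 47528) = 24488 - 1/(328/7 - 47528) = 24488 - 1/(-332368/7) = 24488 - 1*(-7/332368) = 24488 + 7/332368 = 8139027591/332368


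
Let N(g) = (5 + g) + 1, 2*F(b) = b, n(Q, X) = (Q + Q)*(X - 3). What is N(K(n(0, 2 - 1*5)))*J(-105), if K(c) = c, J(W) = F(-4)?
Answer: -12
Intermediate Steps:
n(Q, X) = 2*Q*(-3 + X) (n(Q, X) = (2*Q)*(-3 + X) = 2*Q*(-3 + X))
F(b) = b/2
J(W) = -2 (J(W) = (1/2)*(-4) = -2)
N(g) = 6 + g
N(K(n(0, 2 - 1*5)))*J(-105) = (6 + 2*0*(-3 + (2 - 1*5)))*(-2) = (6 + 2*0*(-3 + (2 - 5)))*(-2) = (6 + 2*0*(-3 - 3))*(-2) = (6 + 2*0*(-6))*(-2) = (6 + 0)*(-2) = 6*(-2) = -12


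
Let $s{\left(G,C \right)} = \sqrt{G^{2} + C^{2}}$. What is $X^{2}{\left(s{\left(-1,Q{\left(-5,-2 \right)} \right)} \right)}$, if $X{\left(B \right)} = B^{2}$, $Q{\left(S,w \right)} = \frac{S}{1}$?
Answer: $676$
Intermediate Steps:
$Q{\left(S,w \right)} = S$ ($Q{\left(S,w \right)} = S 1 = S$)
$s{\left(G,C \right)} = \sqrt{C^{2} + G^{2}}$
$X^{2}{\left(s{\left(-1,Q{\left(-5,-2 \right)} \right)} \right)} = \left(\left(\sqrt{\left(-5\right)^{2} + \left(-1\right)^{2}}\right)^{2}\right)^{2} = \left(\left(\sqrt{25 + 1}\right)^{2}\right)^{2} = \left(\left(\sqrt{26}\right)^{2}\right)^{2} = 26^{2} = 676$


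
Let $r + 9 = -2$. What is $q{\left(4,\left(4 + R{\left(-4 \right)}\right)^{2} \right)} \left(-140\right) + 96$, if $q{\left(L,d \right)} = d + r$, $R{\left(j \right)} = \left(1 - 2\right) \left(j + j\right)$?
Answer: $-18524$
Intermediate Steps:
$r = -11$ ($r = -9 - 2 = -11$)
$R{\left(j \right)} = - 2 j$
$q{\left(L,d \right)} = -11 + d$ ($q{\left(L,d \right)} = d - 11 = -11 + d$)
$q{\left(4,\left(4 + R{\left(-4 \right)}\right)^{2} \right)} \left(-140\right) + 96 = \left(-11 + \left(4 - -8\right)^{2}\right) \left(-140\right) + 96 = \left(-11 + \left(4 + 8\right)^{2}\right) \left(-140\right) + 96 = \left(-11 + 12^{2}\right) \left(-140\right) + 96 = \left(-11 + 144\right) \left(-140\right) + 96 = 133 \left(-140\right) + 96 = -18620 + 96 = -18524$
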